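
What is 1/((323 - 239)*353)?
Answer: 1/29652 ≈ 3.3725e-5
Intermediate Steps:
1/((323 - 239)*353) = 1/(84*353) = 1/29652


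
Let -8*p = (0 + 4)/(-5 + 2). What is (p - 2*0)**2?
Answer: 1/36 ≈ 0.027778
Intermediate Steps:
p = 1/6 (p = -(0 + 4)/(8*(-5 + 2)) = -1/(2*(-3)) = -(-1)/(2*3) = -1/8*(-4/3) = 1/6 ≈ 0.16667)
(p - 2*0)**2 = (1/6 - 2*0)**2 = (1/6 + 0)**2 = (1/6)**2 = 1/36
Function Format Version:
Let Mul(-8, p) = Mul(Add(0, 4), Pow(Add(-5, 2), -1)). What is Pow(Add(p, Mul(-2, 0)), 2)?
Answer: Rational(1, 36) ≈ 0.027778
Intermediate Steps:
p = Rational(1, 6) (p = Mul(Rational(-1, 8), Mul(Add(0, 4), Pow(Add(-5, 2), -1))) = Mul(Rational(-1, 8), Mul(4, Pow(-3, -1))) = Mul(Rational(-1, 8), Mul(4, Rational(-1, 3))) = Mul(Rational(-1, 8), Rational(-4, 3)) = Rational(1, 6) ≈ 0.16667)
Pow(Add(p, Mul(-2, 0)), 2) = Pow(Add(Rational(1, 6), Mul(-2, 0)), 2) = Pow(Add(Rational(1, 6), 0), 2) = Pow(Rational(1, 6), 2) = Rational(1, 36)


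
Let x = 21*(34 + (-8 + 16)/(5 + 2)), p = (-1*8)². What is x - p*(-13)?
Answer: 1570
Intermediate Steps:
p = 64 (p = (-8)² = 64)
x = 738 (x = 21*(34 + 8/7) = 21*(246/7) = 738)
x - p*(-13) = 738 - 64*(-13) = 738 - 1*(-832) = 738 + 832 = 1570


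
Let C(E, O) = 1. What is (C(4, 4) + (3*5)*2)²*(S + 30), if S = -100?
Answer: -67270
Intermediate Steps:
(C(4, 4) + (3*5)*2)²*(S + 30) = (1 + (3*5)*2)²*(-100 + 30) = (1 + 15*2)²*(-70) = (1 + 30)²*(-70) = 31²*(-70) = 961*(-70) = -67270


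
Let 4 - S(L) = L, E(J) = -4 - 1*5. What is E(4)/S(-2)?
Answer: -3/2 ≈ -1.5000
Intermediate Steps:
E(J) = -9 (E(J) = -4 - 5 = -9)
S(L) = 4 - L
E(4)/S(-2) = -9/(4 - 1*(-2)) = -9/(4 + 2) = -9/6 = -9*⅙ = -3/2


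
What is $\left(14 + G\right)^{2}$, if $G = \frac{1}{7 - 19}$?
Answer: $\frac{27889}{144} \approx 193.67$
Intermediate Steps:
$G = - \frac{1}{12}$ ($G = \frac{1}{-12} = - \frac{1}{12} \approx -0.083333$)
$\left(14 + G\right)^{2} = \left(14 - \frac{1}{12}\right)^{2} = \left(\frac{167}{12}\right)^{2} = \frac{27889}{144}$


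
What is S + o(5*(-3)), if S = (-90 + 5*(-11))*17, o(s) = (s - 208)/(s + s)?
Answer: -73727/30 ≈ -2457.6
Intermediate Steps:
o(s) = (-208 + s)/(2*s) (o(s) = (-208 + s)/((2*s)) = (-208 + s)*(1/(2*s)) = (-208 + s)/(2*s))
S = -2465 (S = (-90 - 55)*17 = -145*17 = -2465)
S + o(5*(-3)) = -2465 + (-208 + 5*(-3))/(2*((5*(-3)))) = -2465 + (½)*(-208 - 15)/(-15) = -2465 + (½)*(-1/15)*(-223) = -2465 + 223/30 = -73727/30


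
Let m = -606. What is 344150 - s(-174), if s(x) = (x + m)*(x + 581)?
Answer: 661610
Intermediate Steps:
s(x) = (-606 + x)*(581 + x) (s(x) = (x - 606)*(x + 581) = (-606 + x)*(581 + x))
344150 - s(-174) = 344150 - (-352086 + (-174)**2 - 25*(-174)) = 344150 - (-352086 + 30276 + 4350) = 344150 - 1*(-317460) = 344150 + 317460 = 661610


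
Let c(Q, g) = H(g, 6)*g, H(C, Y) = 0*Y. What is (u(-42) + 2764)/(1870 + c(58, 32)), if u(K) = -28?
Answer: 1368/935 ≈ 1.4631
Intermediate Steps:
H(C, Y) = 0
c(Q, g) = 0 (c(Q, g) = 0*g = 0)
(u(-42) + 2764)/(1870 + c(58, 32)) = (-28 + 2764)/(1870 + 0) = 2736/1870 = 2736*(1/1870) = 1368/935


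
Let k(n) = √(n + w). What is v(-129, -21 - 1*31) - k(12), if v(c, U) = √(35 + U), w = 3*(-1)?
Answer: -3 + I*√17 ≈ -3.0 + 4.1231*I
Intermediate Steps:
w = -3
k(n) = √(-3 + n) (k(n) = √(n - 3) = √(-3 + n))
v(-129, -21 - 1*31) - k(12) = √(35 + (-21 - 1*31)) - √(-3 + 12) = √(35 + (-21 - 31)) - √9 = √(35 - 52) - 1*3 = √(-17) - 3 = I*√17 - 3 = -3 + I*√17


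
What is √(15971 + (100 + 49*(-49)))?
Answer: √13670 ≈ 116.92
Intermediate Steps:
√(15971 + (100 + 49*(-49))) = √(15971 + (100 - 2401)) = √(15971 - 2301) = √13670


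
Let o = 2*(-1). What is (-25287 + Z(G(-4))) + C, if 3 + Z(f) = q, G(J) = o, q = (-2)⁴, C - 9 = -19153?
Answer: -44418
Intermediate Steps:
C = -19144 (C = 9 - 19153 = -19144)
q = 16
o = -2
G(J) = -2
Z(f) = 13 (Z(f) = -3 + 16 = 13)
(-25287 + Z(G(-4))) + C = (-25287 + 13) - 19144 = -25274 - 19144 = -44418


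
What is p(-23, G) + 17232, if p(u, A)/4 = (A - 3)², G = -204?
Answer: 188628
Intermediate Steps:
p(u, A) = 4*(-3 + A)² (p(u, A) = 4*(A - 3)² = 4*(-3 + A)²)
p(-23, G) + 17232 = 4*(-3 - 204)² + 17232 = 4*(-207)² + 17232 = 4*42849 + 17232 = 171396 + 17232 = 188628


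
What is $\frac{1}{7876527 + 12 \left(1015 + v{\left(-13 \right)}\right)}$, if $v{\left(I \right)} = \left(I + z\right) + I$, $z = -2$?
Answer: $\frac{1}{7888371} \approx 1.2677 \cdot 10^{-7}$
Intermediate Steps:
$v{\left(I \right)} = -2 + 2 I$ ($v{\left(I \right)} = \left(I - 2\right) + I = \left(-2 + I\right) + I = -2 + 2 I$)
$\frac{1}{7876527 + 12 \left(1015 + v{\left(-13 \right)}\right)} = \frac{1}{7876527 + 12 \left(1015 + \left(-2 + 2 \left(-13\right)\right)\right)} = \frac{1}{7876527 + 12 \left(1015 - 28\right)} = \frac{1}{7876527 + 12 \cdot 987} = \frac{1}{7876527 + 11844} = \frac{1}{7888371}$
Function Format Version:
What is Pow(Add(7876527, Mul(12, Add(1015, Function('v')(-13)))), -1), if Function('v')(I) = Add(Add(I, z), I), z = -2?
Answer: Rational(1, 7888371) ≈ 1.2677e-7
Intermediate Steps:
Function('v')(I) = Add(-2, Mul(2, I)) (Function('v')(I) = Add(Add(I, -2), I) = Add(Add(-2, I), I) = Add(-2, Mul(2, I)))
Pow(Add(7876527, Mul(12, Add(1015, Function('v')(-13)))), -1) = Pow(Add(7876527, Mul(12, Add(1015, Add(-2, Mul(2, -13))))), -1) = Pow(Add(7876527, Mul(12, Add(1015, Add(-2, -26)))), -1) = Pow(Add(7876527, Mul(12, Add(1015, -28))), -1) = Pow(Add(7876527, Mul(12, 987)), -1) = Pow(Add(7876527, 11844), -1) = Pow(7888371, -1) = Rational(1, 7888371)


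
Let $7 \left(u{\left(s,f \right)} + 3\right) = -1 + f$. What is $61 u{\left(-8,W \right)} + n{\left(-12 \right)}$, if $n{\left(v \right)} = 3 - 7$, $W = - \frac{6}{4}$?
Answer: $- \frac{2923}{14} \approx -208.79$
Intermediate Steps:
$W = - \frac{3}{2}$ ($W = \left(-6\right) \frac{1}{4} = - \frac{3}{2} \approx -1.5$)
$u{\left(s,f \right)} = - \frac{22}{7} + \frac{f}{7}$ ($u{\left(s,f \right)} = -3 + \frac{-1 + f}{7} = -3 + \left(- \frac{1}{7} + \frac{f}{7}\right) = - \frac{22}{7} + \frac{f}{7}$)
$n{\left(v \right)} = -4$ ($n{\left(v \right)} = 3 - 7 = -4$)
$61 u{\left(-8,W \right)} + n{\left(-12 \right)} = 61 \left(- \frac{22}{7} + \frac{1}{7} \left(- \frac{3}{2}\right)\right) - 4 = 61 \left(- \frac{22}{7} - \frac{3}{14}\right) - 4 = 61 \left(- \frac{47}{14}\right) - 4 = - \frac{2867}{14} - 4 = - \frac{2923}{14}$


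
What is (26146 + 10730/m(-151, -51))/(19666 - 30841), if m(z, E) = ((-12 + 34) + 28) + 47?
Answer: -848964/361325 ≈ -2.3496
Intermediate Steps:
m(z, E) = 97 (m(z, E) = (22 + 28) + 47 = 50 + 47 = 97)
(26146 + 10730/m(-151, -51))/(19666 - 30841) = (26146 + 10730/97)/(19666 - 30841) = (26146 + 10730*(1/97))/(-11175) = (26146 + 10730/97)*(-1/11175) = (2546892/97)*(-1/11175) = -848964/361325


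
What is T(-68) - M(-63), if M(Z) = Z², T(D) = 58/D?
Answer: -134975/34 ≈ -3969.9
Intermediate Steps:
T(-68) - M(-63) = 58/(-68) - 1*(-63)² = 58*(-1/68) - 1*3969 = -29/34 - 3969 = -134975/34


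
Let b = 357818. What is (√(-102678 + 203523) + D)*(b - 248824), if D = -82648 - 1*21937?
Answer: -11399137490 + 980946*√1245 ≈ -1.1365e+10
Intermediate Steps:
D = -104585 (D = -82648 - 21937 = -104585)
(√(-102678 + 203523) + D)*(b - 248824) = (√(-102678 + 203523) - 104585)*(357818 - 248824) = (√100845 - 104585)*108994 = (9*√1245 - 104585)*108994 = (-104585 + 9*√1245)*108994 = -11399137490 + 980946*√1245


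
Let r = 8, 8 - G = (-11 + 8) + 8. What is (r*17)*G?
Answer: 408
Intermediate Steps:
G = 3 (G = 8 - ((-11 + 8) + 8) = 8 - (-3 + 8) = 8 - 1*5 = 8 - 5 = 3)
(r*17)*G = (8*17)*3 = 136*3 = 408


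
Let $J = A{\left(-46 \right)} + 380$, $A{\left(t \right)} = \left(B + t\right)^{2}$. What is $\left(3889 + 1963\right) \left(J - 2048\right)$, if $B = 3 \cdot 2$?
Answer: $-397936$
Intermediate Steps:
$B = 6$
$A{\left(t \right)} = \left(6 + t\right)^{2}$
$J = 1980$ ($J = \left(6 - 46\right)^{2} + 380 = \left(-40\right)^{2} + 380 = 1600 + 380 = 1980$)
$\left(3889 + 1963\right) \left(J - 2048\right) = \left(3889 + 1963\right) \left(1980 - 2048\right) = 5852 \left(-68\right) = -397936$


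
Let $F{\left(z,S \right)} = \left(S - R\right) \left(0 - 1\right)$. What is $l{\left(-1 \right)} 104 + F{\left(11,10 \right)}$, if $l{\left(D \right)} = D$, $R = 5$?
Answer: $-109$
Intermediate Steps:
$F{\left(z,S \right)} = 5 - S$ ($F{\left(z,S \right)} = \left(S - 5\right) \left(0 - 1\right) = \left(S - 5\right) \left(-1\right) = \left(-5 + S\right) \left(-1\right) = 5 - S$)
$l{\left(-1 \right)} 104 + F{\left(11,10 \right)} = \left(-1\right) 104 + \left(5 - 10\right) = -104 + \left(5 - 10\right) = -104 - 5 = -109$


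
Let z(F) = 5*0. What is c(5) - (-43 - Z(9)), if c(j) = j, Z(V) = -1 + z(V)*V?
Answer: 47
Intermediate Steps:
z(F) = 0
Z(V) = -1 (Z(V) = -1 + 0*V = -1 + 0 = -1)
c(5) - (-43 - Z(9)) = 5 - (-43 - 1*(-1)) = 5 - (-43 + 1) = 5 - 1*(-42) = 5 + 42 = 47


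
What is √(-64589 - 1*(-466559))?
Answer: √401970 ≈ 634.01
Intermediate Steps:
√(-64589 - 1*(-466559)) = √(-64589 + 466559) = √401970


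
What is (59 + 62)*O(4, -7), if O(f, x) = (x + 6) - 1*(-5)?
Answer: 484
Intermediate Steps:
O(f, x) = 11 + x (O(f, x) = (6 + x) + 5 = 11 + x)
(59 + 62)*O(4, -7) = (59 + 62)*(11 - 7) = 121*4 = 484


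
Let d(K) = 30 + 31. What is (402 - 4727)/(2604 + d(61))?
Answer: -865/533 ≈ -1.6229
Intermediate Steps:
d(K) = 61
(402 - 4727)/(2604 + d(61)) = (402 - 4727)/(2604 + 61) = -4325/2665 = -4325*1/2665 = -865/533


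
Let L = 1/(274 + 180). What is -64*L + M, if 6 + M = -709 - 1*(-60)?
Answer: -148717/227 ≈ -655.14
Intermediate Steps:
L = 1/454 ≈ 0.0022026
M = -655 (M = -6 + (-709 - 1*(-60)) = -6 + (-709 + 60) = -6 - 649 = -655)
-64*L + M = -64*1/454 - 655 = -32/227 - 655 = -148717/227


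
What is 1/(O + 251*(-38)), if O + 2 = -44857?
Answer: -1/54397 ≈ -1.8383e-5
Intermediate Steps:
O = -44859 (O = -2 - 44857 = -44859)
1/(O + 251*(-38)) = 1/(-44859 + 251*(-38)) = 1/(-44859 - 9538) = 1/(-54397) = -1/54397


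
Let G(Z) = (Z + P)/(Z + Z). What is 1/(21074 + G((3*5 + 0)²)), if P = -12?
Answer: 150/3161171 ≈ 4.7451e-5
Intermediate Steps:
G(Z) = (-12 + Z)/(2*Z) (G(Z) = (Z - 12)/(Z + Z) = (-12 + Z)/((2*Z)) = (-12 + Z)*(1/(2*Z)) = (-12 + Z)/(2*Z))
1/(21074 + G((3*5 + 0)²)) = 1/(21074 + (-12 + (3*5 + 0)²)/(2*((3*5 + 0)²))) = 1/(21074 + (-12 + (15 + 0)²)/(2*((15 + 0)²))) = 1/(21074 + (-12 + 15²)/(2*(15²))) = 1/(21074 + (½)*(-12 + 225)/225) = 1/(21074 + (½)*(1/225)*213) = 1/(21074 + 71/150) = 1/(3161171/150) = 150/3161171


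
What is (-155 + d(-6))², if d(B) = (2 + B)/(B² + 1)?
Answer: 32936121/1369 ≈ 24059.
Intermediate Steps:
d(B) = (2 + B)/(1 + B²)
(-155 + d(-6))² = (-155 + (2 - 6)/(1 + (-6)²))² = (-155 - 4/(1 + 36))² = (-155 - 4/37)² = (-5739/37)² = 32936121/1369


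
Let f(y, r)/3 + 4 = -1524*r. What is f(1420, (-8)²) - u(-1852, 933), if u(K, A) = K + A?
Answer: -291701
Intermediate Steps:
f(y, r) = -12 - 4572*r (f(y, r) = -12 + 3*(-1524*r) = -12 - 4572*r)
u(K, A) = A + K
f(1420, (-8)²) - u(-1852, 933) = (-12 - 4572*(-8)²) - (933 - 1852) = (-12 - 4572*64) - 1*(-919) = (-12 - 292608) + 919 = -292620 + 919 = -291701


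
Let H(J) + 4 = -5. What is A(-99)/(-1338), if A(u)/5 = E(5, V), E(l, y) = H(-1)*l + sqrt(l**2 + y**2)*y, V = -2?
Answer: 75/446 + 5*sqrt(29)/669 ≈ 0.20841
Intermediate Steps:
H(J) = -9 (H(J) = -4 - 5 = -9)
E(l, y) = -9*l + y*sqrt(l**2 + y**2) (E(l, y) = -9*l + sqrt(l**2 + y**2)*y = -9*l + y*sqrt(l**2 + y**2))
A(u) = -225 - 10*sqrt(29) (A(u) = 5*(-9*5 - 2*sqrt(5**2 + (-2)**2)) = 5*(-45 - 2*sqrt(25 + 4)) = 5*(-45 - 2*sqrt(29)) = -225 - 10*sqrt(29))
A(-99)/(-1338) = (-225 - 10*sqrt(29))/(-1338) = (-225 - 10*sqrt(29))*(-1/1338) = 75/446 + 5*sqrt(29)/669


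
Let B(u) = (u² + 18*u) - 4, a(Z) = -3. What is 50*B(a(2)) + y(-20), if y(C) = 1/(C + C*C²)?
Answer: -19649001/8020 ≈ -2450.0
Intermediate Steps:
B(u) = -4 + u² + 18*u
y(C) = 1/(C + C³)
50*B(a(2)) + y(-20) = 50*(-4 + (-3)² + 18*(-3)) + 1/(-20 + (-20)³) = 50*(-4 + 9 - 54) + 1/(-20 - 8000) = 50*(-49) + 1/(-8020) = -2450 - 1/8020 = -19649001/8020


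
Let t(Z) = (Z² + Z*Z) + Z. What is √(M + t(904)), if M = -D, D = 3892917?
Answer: I*√2257581 ≈ 1502.5*I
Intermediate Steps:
t(Z) = Z + 2*Z² (t(Z) = (Z² + Z²) + Z = 2*Z² + Z = Z + 2*Z²)
M = -3892917 (M = -1*3892917 = -3892917)
√(M + t(904)) = √(-3892917 + 904*(1 + 2*904)) = √(-3892917 + 904*(1 + 1808)) = √(-3892917 + 904*1809) = √(-3892917 + 1635336) = √(-2257581) = I*√2257581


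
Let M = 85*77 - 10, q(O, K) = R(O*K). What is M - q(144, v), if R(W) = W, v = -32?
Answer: 11143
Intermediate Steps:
q(O, K) = K*O (q(O, K) = O*K = K*O)
M = 6535 (M = 6545 - 10 = 6535)
M - q(144, v) = 6535 - (-32)*144 = 6535 - 1*(-4608) = 6535 + 4608 = 11143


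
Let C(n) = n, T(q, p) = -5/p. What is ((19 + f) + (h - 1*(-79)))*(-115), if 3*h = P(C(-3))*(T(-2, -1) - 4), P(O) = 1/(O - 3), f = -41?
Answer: -117875/18 ≈ -6548.6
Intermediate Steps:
P(O) = 1/(-3 + O)
h = -1/18 (h = ((-5/(-1) - 4)/(-3 - 3))/3 = ((-5*(-1) - 4)/(-6))/3 = (-(5 - 4)/6)/3 = (-⅙*1)/3 = (⅓)*(-⅙) = -1/18 ≈ -0.055556)
((19 + f) + (h - 1*(-79)))*(-115) = ((19 - 41) + (-1/18 - 1*(-79)))*(-115) = (-22 + (-1/18 + 79))*(-115) = (-22 + 1421/18)*(-115) = (1025/18)*(-115) = -117875/18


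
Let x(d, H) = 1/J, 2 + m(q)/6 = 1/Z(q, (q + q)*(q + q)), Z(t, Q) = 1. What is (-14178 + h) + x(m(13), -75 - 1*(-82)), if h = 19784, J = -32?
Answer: 179391/32 ≈ 5606.0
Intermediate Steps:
m(q) = -6 (m(q) = -12 + 6/1 = -12 + 6*1 = -12 + 6 = -6)
x(d, H) = -1/32 (x(d, H) = 1/(-32) = -1/32)
(-14178 + h) + x(m(13), -75 - 1*(-82)) = (-14178 + 19784) - 1/32 = 5606 - 1/32 = 179391/32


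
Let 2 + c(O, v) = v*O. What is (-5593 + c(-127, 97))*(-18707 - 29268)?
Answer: 859424150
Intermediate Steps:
c(O, v) = -2 + O*v (c(O, v) = -2 + v*O = -2 + O*v)
(-5593 + c(-127, 97))*(-18707 - 29268) = (-5593 + (-2 - 127*97))*(-18707 - 29268) = (-5593 + (-2 - 12319))*(-47975) = (-5593 - 12321)*(-47975) = -17914*(-47975) = 859424150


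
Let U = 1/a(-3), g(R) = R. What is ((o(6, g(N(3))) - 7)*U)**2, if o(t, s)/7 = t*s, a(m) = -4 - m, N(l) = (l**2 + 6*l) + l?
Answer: 1570009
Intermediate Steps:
N(l) = l**2 + 7*l
U = -1 (U = 1/(-4 - 1*(-3)) = 1/(-4 + 3) = 1/(-1) = -1)
o(t, s) = 7*s*t (o(t, s) = 7*(t*s) = 7*(s*t) = 7*s*t)
((o(6, g(N(3))) - 7)*U)**2 = ((7*(3*(7 + 3))*6 - 7)*(-1))**2 = ((7*(3*10)*6 - 7)*(-1))**2 = ((7*30*6 - 7)*(-1))**2 = ((1260 - 7)*(-1))**2 = (1253*(-1))**2 = (-1253)**2 = 1570009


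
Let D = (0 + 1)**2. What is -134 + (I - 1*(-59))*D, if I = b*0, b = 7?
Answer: -75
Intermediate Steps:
D = 1 (D = 1**2 = 1)
I = 0 (I = 7*0 = 0)
-134 + (I - 1*(-59))*D = -134 + (0 - 1*(-59))*1 = -134 + (0 + 59)*1 = -134 + 59*1 = -134 + 59 = -75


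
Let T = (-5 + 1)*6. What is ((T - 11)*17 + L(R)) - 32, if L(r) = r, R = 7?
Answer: -620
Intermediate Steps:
T = -24 (T = -4*6 = -24)
((T - 11)*17 + L(R)) - 32 = ((-24 - 11)*17 + 7) - 32 = (-35*17 + 7) - 32 = (-595 + 7) - 32 = -588 - 32 = -620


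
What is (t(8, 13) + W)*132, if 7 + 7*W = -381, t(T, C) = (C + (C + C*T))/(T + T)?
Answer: -87417/14 ≈ -6244.1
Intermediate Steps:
t(T, C) = (2*C + C*T)/(2*T) (t(T, C) = (2*C + C*T)/((2*T)) = (2*C + C*T)*(1/(2*T)) = (2*C + C*T)/(2*T))
W = -388/7 (W = -1 + (⅐)*(-381) = -1 - 381/7 = -388/7 ≈ -55.429)
(t(8, 13) + W)*132 = (((½)*13 + 13/8) - 388/7)*132 = ((13/2 + 13*(⅛)) - 388/7)*132 = ((13/2 + 13/8) - 388/7)*132 = (65/8 - 388/7)*132 = -2649/56*132 = -87417/14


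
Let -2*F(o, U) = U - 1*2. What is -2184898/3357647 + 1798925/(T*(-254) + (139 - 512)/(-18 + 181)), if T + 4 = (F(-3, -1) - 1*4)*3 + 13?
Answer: -984681789791873/209772353972 ≈ -4694.0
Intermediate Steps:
F(o, U) = 1 - U/2 (F(o, U) = -(U - 1*2)/2 = -(U - 2)/2 = -(-2 + U)/2 = 1 - U/2)
T = 3/2 (T = -4 + (((1 - ½*(-1)) - 1*4)*3 + 13) = -4 + (((1 + ½) - 4)*3 + 13) = -4 + ((3/2 - 4)*3 + 13) = -4 + (-5/2*3 + 13) = -4 + (-15/2 + 13) = -4 + 11/2 = 3/2 ≈ 1.5000)
-2184898/3357647 + 1798925/(T*(-254) + (139 - 512)/(-18 + 181)) = -2184898/3357647 + 1798925/((3/2)*(-254) + (139 - 512)/(-18 + 181)) = -2184898*1/3357647 + 1798925/(-381 - 373/163) = -2184898/3357647 + 1798925/(-381 - 373*1/163) = -2184898/3357647 + 1798925/(-381 - 373/163) = -2184898/3357647 + 1798925/(-62476/163) = -2184898/3357647 + 1798925*(-163/62476) = -2184898/3357647 - 293224775/62476 = -984681789791873/209772353972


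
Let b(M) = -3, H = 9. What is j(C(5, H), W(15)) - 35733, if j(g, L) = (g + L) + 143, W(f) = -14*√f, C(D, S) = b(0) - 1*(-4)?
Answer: -35589 - 14*√15 ≈ -35643.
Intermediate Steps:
C(D, S) = 1 (C(D, S) = -3 - 1*(-4) = -3 + 4 = 1)
j(g, L) = 143 + L + g (j(g, L) = (L + g) + 143 = 143 + L + g)
j(C(5, H), W(15)) - 35733 = (143 - 14*√15 + 1) - 35733 = (144 - 14*√15) - 35733 = -35589 - 14*√15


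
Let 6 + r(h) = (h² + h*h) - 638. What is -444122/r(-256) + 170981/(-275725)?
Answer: -72378124159/17981130150 ≈ -4.0252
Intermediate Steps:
r(h) = -644 + 2*h² (r(h) = -6 + ((h² + h*h) - 638) = -6 + ((h² + h²) - 638) = -6 + (2*h² - 638) = -6 + (-638 + 2*h²) = -644 + 2*h²)
-444122/r(-256) + 170981/(-275725) = -444122/(-644 + 2*(-256)²) + 170981/(-275725) = -444122/(-644 + 2*65536) + 170981*(-1/275725) = -444122/(-644 + 131072) - 170981/275725 = -444122/130428 - 170981/275725 = -444122*1/130428 - 170981/275725 = -222061/65214 - 170981/275725 = -72378124159/17981130150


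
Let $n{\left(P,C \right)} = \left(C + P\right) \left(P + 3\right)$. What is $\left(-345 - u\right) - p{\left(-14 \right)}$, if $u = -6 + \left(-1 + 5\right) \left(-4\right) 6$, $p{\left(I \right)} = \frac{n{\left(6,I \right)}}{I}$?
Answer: $- \frac{1737}{7} \approx -248.14$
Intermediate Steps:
$n{\left(P,C \right)} = \left(3 + P\right) \left(C + P\right)$ ($n{\left(P,C \right)} = \left(C + P\right) \left(3 + P\right) = \left(3 + P\right) \left(C + P\right)$)
$p{\left(I \right)} = \frac{54 + 9 I}{I}$ ($p{\left(I \right)} = \frac{6^{2} + 3 I + 3 \cdot 6 + I 6}{I} = \frac{36 + 3 I + 18 + 6 I}{I} = \frac{54 + 9 I}{I}$)
$u = -102$ ($u = -6 + 4 \left(-4\right) 6 = -6 - 96 = -102$)
$\left(-345 - u\right) - p{\left(-14 \right)} = \left(-345 - -102\right) - \left(9 + \frac{54}{-14}\right) = \left(-345 + 102\right) - \left(9 + 54 \left(- \frac{1}{14}\right)\right) = -243 - \left(9 - \frac{27}{7}\right) = -243 - \frac{36}{7} = - \frac{1737}{7}$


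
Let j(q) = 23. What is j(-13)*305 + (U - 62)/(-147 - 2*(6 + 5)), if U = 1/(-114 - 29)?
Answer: 169540372/24167 ≈ 7015.4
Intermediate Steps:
U = -1/143 (U = 1/(-143) = -1/143 ≈ -0.0069930)
j(-13)*305 + (U - 62)/(-147 - 2*(6 + 5)) = 23*305 + (-1/143 - 62)/(-147 - 2*(6 + 5)) = 7015 - 8867/(143*(-147 - 2*11)) = 7015 - 8867/(143*(-147 - 22)) = 7015 - 8867/143/(-169) = 7015 - 8867/143*(-1/169) = 7015 + 8867/24167 = 169540372/24167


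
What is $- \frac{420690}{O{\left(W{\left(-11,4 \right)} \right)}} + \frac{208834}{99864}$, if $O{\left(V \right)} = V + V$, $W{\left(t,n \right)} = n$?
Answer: $- \frac{1312816109}{24966} \approx -52584.0$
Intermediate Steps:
$O{\left(V \right)} = 2 V$
$- \frac{420690}{O{\left(W{\left(-11,4 \right)} \right)}} + \frac{208834}{99864} = - \frac{420690}{2 \cdot 4} + \frac{208834}{99864} = - \frac{420690}{8} + 208834 \cdot \frac{1}{99864} = \left(-420690\right) \frac{1}{8} + \frac{104417}{49932} = - \frac{210345}{4} + \frac{104417}{49932} = - \frac{1312816109}{24966}$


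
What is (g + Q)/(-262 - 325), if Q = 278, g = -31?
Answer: -247/587 ≈ -0.42078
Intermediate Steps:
(g + Q)/(-262 - 325) = (-31 + 278)/(-262 - 325) = 247/(-587) = 247*(-1/587) = -247/587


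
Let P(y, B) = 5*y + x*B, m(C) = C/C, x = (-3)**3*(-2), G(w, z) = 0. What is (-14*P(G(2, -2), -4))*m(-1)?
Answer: 3024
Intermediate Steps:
x = 54 (x = -27*(-2) = 54)
m(C) = 1
P(y, B) = 5*y + 54*B
(-14*P(G(2, -2), -4))*m(-1) = -14*(5*0 + 54*(-4))*1 = -14*(0 - 216)*1 = -14*(-216)*1 = 3024*1 = 3024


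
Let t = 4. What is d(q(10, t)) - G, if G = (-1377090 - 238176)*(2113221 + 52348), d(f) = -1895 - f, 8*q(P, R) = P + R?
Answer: 13991879897829/4 ≈ 3.4980e+12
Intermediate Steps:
q(P, R) = P/8 + R/8 (q(P, R) = (P + R)/8 = P/8 + R/8)
G = -3497969976354 (G = -1615266*2165569 = -3497969976354)
d(q(10, t)) - G = (-1895 - ((1/8)*10 + (1/8)*4)) - 1*(-3497969976354) = (-1895 - (5/4 + 1/2)) + 3497969976354 = (-1895 - 1*7/4) + 3497969976354 = (-1895 - 7/4) + 3497969976354 = -7587/4 + 3497969976354 = 13991879897829/4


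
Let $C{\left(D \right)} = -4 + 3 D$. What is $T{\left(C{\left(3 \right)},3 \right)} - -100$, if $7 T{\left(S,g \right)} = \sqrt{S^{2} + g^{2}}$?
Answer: $100 + \frac{\sqrt{34}}{7} \approx 100.83$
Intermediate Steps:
$T{\left(S,g \right)} = \frac{\sqrt{S^{2} + g^{2}}}{7}$
$T{\left(C{\left(3 \right)},3 \right)} - -100 = \frac{\sqrt{\left(-4 + 3 \cdot 3\right)^{2} + 3^{2}}}{7} - -100 = \frac{\sqrt{\left(-4 + 9\right)^{2} + 9}}{7} + 100 = \frac{\sqrt{5^{2} + 9}}{7} + 100 = \frac{\sqrt{25 + 9}}{7} + 100 = \frac{\sqrt{34}}{7} + 100 = 100 + \frac{\sqrt{34}}{7}$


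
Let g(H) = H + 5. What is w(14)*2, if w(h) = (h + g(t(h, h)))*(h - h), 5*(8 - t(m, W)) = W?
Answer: 0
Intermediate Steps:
t(m, W) = 8 - W/5
g(H) = 5 + H
w(h) = 0 (w(h) = (h + (5 + (8 - h/5)))*(h - h) = (h + (13 - h/5))*0 = (13 + 4*h/5)*0 = 0)
w(14)*2 = 0*2 = 0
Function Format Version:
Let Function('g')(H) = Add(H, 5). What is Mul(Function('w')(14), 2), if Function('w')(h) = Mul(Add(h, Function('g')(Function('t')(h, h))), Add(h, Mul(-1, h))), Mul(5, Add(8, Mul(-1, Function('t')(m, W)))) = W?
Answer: 0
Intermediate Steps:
Function('t')(m, W) = Add(8, Mul(Rational(-1, 5), W))
Function('g')(H) = Add(5, H)
Function('w')(h) = 0 (Function('w')(h) = Mul(Add(h, Add(5, Add(8, Mul(Rational(-1, 5), h)))), Add(h, Mul(-1, h))) = Mul(Add(h, Add(13, Mul(Rational(-1, 5), h))), 0) = Mul(Add(13, Mul(Rational(4, 5), h)), 0) = 0)
Mul(Function('w')(14), 2) = Mul(0, 2) = 0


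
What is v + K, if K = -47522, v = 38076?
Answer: -9446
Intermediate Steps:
v + K = 38076 - 47522 = -9446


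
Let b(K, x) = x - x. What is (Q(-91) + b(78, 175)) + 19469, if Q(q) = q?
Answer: 19378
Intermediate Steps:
b(K, x) = 0
(Q(-91) + b(78, 175)) + 19469 = (-91 + 0) + 19469 = -91 + 19469 = 19378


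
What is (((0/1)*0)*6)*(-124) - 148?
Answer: -148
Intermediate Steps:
(((0/1)*0)*6)*(-124) - 148 = (((0*1)*0)*6)*(-124) - 148 = ((0*0)*6)*(-124) - 148 = (0*6)*(-124) - 148 = 0*(-124) - 148 = 0 - 148 = -148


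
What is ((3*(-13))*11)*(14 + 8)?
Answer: -9438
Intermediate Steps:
((3*(-13))*11)*(14 + 8) = -39*11*22 = -429*22 = -9438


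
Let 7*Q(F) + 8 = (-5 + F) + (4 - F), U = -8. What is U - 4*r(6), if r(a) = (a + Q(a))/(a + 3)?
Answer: -212/21 ≈ -10.095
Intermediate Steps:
Q(F) = -9/7 (Q(F) = -8/7 + ((-5 + F) + (4 - F))/7 = -8/7 + (⅐)*(-1) = -8/7 - ⅐ = -9/7)
r(a) = (-9/7 + a)/(3 + a) (r(a) = (a - 9/7)/(a + 3) = (-9/7 + a)/(3 + a))
U - 4*r(6) = -8 - 4*(-9/7 + 6)/(3 + 6) = -8 - 4*33/(9*7) = -8 - 4*11/21 = -8 - 44/21 = -212/21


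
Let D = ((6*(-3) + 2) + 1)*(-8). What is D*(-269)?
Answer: -32280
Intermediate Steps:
D = 120 (D = ((-18 + 2) + 1)*(-8) = (-16 + 1)*(-8) = -15*(-8) = 120)
D*(-269) = 120*(-269) = -32280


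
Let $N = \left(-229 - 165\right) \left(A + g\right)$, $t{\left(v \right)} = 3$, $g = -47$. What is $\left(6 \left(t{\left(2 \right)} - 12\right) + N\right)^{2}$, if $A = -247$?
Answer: $13405471524$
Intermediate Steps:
$N = 115836$ ($N = \left(-229 - 165\right) \left(-247 - 47\right) = \left(-394\right) \left(-294\right) = 115836$)
$\left(6 \left(t{\left(2 \right)} - 12\right) + N\right)^{2} = \left(6 \left(3 - 12\right) + 115836\right)^{2} = \left(6 \left(-9\right) + 115836\right)^{2} = \left(-54 + 115836\right)^{2} = 115782^{2} = 13405471524$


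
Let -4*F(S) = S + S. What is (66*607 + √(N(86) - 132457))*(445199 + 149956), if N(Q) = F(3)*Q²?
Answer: 23843099610 + 595155*I*√143551 ≈ 2.3843e+10 + 2.2549e+8*I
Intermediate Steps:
F(S) = -S/2 (F(S) = -(S + S)/4 = -S/2)
N(Q) = -3*Q²/2 (N(Q) = (-½*3)*Q² = -3*Q²/2)
(66*607 + √(N(86) - 132457))*(445199 + 149956) = (66*607 + √(-3/2*86² - 132457))*(445199 + 149956) = (40062 + √(-3/2*7396 - 132457))*595155 = (40062 + √(-11094 - 132457))*595155 = (40062 + √(-143551))*595155 = (40062 + I*√143551)*595155 = 23843099610 + 595155*I*√143551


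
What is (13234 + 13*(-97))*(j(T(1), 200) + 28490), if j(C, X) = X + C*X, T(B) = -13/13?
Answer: 341110770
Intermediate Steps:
T(B) = -1 (T(B) = -13*1/13 = -1)
(13234 + 13*(-97))*(j(T(1), 200) + 28490) = (13234 + 13*(-97))*(200*(1 - 1) + 28490) = (13234 - 1261)*(200*0 + 28490) = 11973*(0 + 28490) = 11973*28490 = 341110770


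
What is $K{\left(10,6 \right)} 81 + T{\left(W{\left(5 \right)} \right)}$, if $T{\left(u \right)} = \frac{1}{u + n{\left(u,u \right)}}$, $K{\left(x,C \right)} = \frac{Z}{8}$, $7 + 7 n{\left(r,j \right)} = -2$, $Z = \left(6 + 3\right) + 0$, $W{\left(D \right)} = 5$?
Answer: $\frac{9505}{104} \approx 91.394$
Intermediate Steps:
$Z = 9$ ($Z = 9 + 0 = 9$)
$n{\left(r,j \right)} = - \frac{9}{7}$ ($n{\left(r,j \right)} = -1 + \frac{1}{7} \left(-2\right) = -1 - \frac{2}{7} = - \frac{9}{7}$)
$K{\left(x,C \right)} = \frac{9}{8}$
$T{\left(u \right)} = \frac{1}{- \frac{9}{7} + u}$ ($T{\left(u \right)} = \frac{1}{u - \frac{9}{7}} = \frac{1}{- \frac{9}{7} + u}$)
$K{\left(10,6 \right)} 81 + T{\left(W{\left(5 \right)} \right)} = \frac{9}{8} \cdot 81 + \frac{7}{-9 + 7 \cdot 5} = \frac{729}{8} + \frac{7}{-9 + 35} = \frac{729}{8} + \frac{7}{26} = \frac{9505}{104}$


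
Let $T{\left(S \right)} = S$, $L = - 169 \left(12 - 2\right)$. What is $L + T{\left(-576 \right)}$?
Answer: $-2266$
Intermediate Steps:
$L = -1690$ ($L = \left(-169\right) 10 = -1690$)
$L + T{\left(-576 \right)} = -1690 - 576 = -2266$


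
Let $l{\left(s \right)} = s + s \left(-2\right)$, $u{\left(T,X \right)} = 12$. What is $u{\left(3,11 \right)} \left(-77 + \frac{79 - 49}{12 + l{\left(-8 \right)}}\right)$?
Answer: $-906$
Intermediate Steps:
$l{\left(s \right)} = - s$ ($l{\left(s \right)} = s - 2 s = - s$)
$u{\left(3,11 \right)} \left(-77 + \frac{79 - 49}{12 + l{\left(-8 \right)}}\right) = 12 \left(-77 + \frac{79 - 49}{12 - -8}\right) = 12 \left(-77 + \frac{30}{12 + 8}\right) = 12 \left(-77 + \frac{30}{20}\right) = 12 \left(-77 + 30 \cdot \frac{1}{20}\right) = 12 \left(-77 + \frac{3}{2}\right) = 12 \left(- \frac{151}{2}\right) = -906$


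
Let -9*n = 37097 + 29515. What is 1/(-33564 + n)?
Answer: -3/122896 ≈ -2.4411e-5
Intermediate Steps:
n = -22204/3 (n = -(37097 + 29515)/9 = -1/9*66612 = -22204/3 ≈ -7401.3)
1/(-33564 + n) = 1/(-33564 - 22204/3) = 1/(-122896/3) = -3/122896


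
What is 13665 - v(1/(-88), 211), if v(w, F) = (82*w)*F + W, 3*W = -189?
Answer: 612683/44 ≈ 13925.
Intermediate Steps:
W = -63 (W = (1/3)*(-189) = -63)
v(w, F) = -63 + 82*F*w (v(w, F) = (82*w)*F - 63 = 82*F*w - 63 = -63 + 82*F*w)
13665 - v(1/(-88), 211) = 13665 - (-63 + 82*211/(-88)) = 13665 - (-63 + 82*211*(-1/88)) = 13665 - (-63 - 8651/44) = 13665 - 1*(-11423/44) = 13665 + 11423/44 = 612683/44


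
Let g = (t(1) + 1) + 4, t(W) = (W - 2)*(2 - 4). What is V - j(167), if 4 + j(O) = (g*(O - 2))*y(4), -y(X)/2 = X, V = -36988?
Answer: -27744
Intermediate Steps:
y(X) = -2*X
t(W) = 4 - 2*W (t(W) = (-2 + W)*(-2) = 4 - 2*W)
g = 7 (g = ((4 - 2*1) + 1) + 4 = ((4 - 2) + 1) + 4 = (2 + 1) + 4 = 3 + 4 = 7)
j(O) = 108 - 56*O (j(O) = -4 + (7*(O - 2))*(-2*4) = -4 + (7*(-2 + O))*(-8) = -4 + (-14 + 7*O)*(-8) = -4 + (112 - 56*O) = 108 - 56*O)
V - j(167) = -36988 - (108 - 56*167) = -36988 - (108 - 9352) = -36988 - 1*(-9244) = -36988 + 9244 = -27744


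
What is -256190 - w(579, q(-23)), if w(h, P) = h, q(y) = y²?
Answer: -256769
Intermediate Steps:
-256190 - w(579, q(-23)) = -256190 - 1*579 = -256190 - 579 = -256769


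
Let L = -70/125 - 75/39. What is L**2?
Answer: 651249/105625 ≈ 6.1657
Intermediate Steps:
L = -807/325 (L = -70*1/125 - 75*1/39 = -14/25 - 25/13 = -807/325 ≈ -2.4831)
L**2 = (-807/325)**2 = 651249/105625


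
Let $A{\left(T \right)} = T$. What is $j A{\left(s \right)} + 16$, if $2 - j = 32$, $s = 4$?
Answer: $-104$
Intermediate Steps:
$j = -30$ ($j = 2 - 32 = -30$)
$j A{\left(s \right)} + 16 = \left(-30\right) 4 + 16 = -120 + 16 = -104$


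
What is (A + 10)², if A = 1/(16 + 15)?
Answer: 96721/961 ≈ 100.65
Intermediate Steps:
A = 1/31 ≈ 0.032258
(A + 10)² = (1/31 + 10)² = (311/31)² = 96721/961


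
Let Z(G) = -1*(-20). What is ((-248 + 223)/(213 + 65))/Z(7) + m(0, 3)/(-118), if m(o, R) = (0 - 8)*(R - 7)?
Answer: -18087/65608 ≈ -0.27568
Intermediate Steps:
Z(G) = 20
m(o, R) = 56 - 8*R (m(o, R) = -8*(-7 + R) = 56 - 8*R)
((-248 + 223)/(213 + 65))/Z(7) + m(0, 3)/(-118) = ((-248 + 223)/(213 + 65))/20 + (56 - 8*3)/(-118) = -25/278*(1/20) + (56 - 24)*(-1/118) = -25*1/278*(1/20) + 32*(-1/118) = -25/278*1/20 - 16/59 = -5/1112 - 16/59 = -18087/65608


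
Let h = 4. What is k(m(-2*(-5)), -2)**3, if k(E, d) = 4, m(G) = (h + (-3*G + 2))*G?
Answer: 64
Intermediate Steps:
m(G) = G*(6 - 3*G) (m(G) = (4 + (-3*G + 2))*G = (4 + (2 - 3*G))*G = (6 - 3*G)*G = G*(6 - 3*G))
k(m(-2*(-5)), -2)**3 = 4**3 = 64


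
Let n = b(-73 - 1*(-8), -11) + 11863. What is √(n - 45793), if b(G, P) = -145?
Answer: 5*I*√1363 ≈ 184.59*I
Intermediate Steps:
n = 11718 (n = -145 + 11863 = 11718)
√(n - 45793) = √(11718 - 45793) = √(-34075) = 5*I*√1363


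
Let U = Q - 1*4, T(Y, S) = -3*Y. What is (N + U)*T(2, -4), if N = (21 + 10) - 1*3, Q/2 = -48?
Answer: 432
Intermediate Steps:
Q = -96 (Q = 2*(-48) = -96)
N = 28 (N = 31 - 3 = 28)
U = -100 (U = -96 - 1*4 = -96 - 4 = -100)
(N + U)*T(2, -4) = (28 - 100)*(-3*2) = -72*(-6) = 432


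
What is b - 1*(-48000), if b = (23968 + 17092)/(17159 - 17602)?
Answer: 21222940/443 ≈ 47907.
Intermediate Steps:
b = -41060/443 (b = 41060/(-443) = 41060*(-1/443) = -41060/443 ≈ -92.686)
b - 1*(-48000) = -41060/443 - 1*(-48000) = -41060/443 + 48000 = 21222940/443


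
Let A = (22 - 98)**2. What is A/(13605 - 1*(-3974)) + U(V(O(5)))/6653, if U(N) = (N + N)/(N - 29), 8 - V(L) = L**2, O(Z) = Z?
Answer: 884136587/2689921001 ≈ 0.32868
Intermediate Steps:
A = 5776 (A = (-76)**2 = 5776)
V(L) = 8 - L**2
U(N) = 2*N/(-29 + N) (U(N) = (2*N)/(-29 + N) = 2*N/(-29 + N))
A/(13605 - 1*(-3974)) + U(V(O(5)))/6653 = 5776/(13605 - 1*(-3974)) + (2*(8 - 1*5**2)/(-29 + (8 - 1*5**2)))/6653 = 5776/(13605 + 3974) + (2*(8 - 1*25)/(-29 + (8 - 1*25)))*(1/6653) = 5776/17579 + (2*(8 - 25)/(-29 + (8 - 25)))*(1/6653) = 5776*(1/17579) + (2*(-17)/(-29 - 17))*(1/6653) = 5776/17579 + (2*(-17)/(-46))*(1/6653) = 5776/17579 + (2*(-17)*(-1/46))*(1/6653) = 5776/17579 + (17/23)*(1/6653) = 5776/17579 + 17/153019 = 884136587/2689921001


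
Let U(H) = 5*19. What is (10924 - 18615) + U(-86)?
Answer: -7596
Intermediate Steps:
U(H) = 95
(10924 - 18615) + U(-86) = (10924 - 18615) + 95 = -7691 + 95 = -7596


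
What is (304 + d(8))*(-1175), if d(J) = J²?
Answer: -432400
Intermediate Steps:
(304 + d(8))*(-1175) = (304 + 8²)*(-1175) = (304 + 64)*(-1175) = 368*(-1175) = -432400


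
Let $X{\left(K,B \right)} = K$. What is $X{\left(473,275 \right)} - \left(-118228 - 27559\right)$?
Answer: $146260$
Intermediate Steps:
$X{\left(473,275 \right)} - \left(-118228 - 27559\right) = 473 - \left(-118228 - 27559\right) = 473 - -145787 = 473 + 145787 = 146260$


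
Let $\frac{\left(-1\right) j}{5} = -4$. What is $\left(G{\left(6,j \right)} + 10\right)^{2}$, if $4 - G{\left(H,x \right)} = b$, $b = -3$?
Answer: $289$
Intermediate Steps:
$j = 20$ ($j = \left(-5\right) \left(-4\right) = 20$)
$G{\left(H,x \right)} = 7$ ($G{\left(H,x \right)} = 4 - -3 = 4 + 3 = 7$)
$\left(G{\left(6,j \right)} + 10\right)^{2} = \left(7 + 10\right)^{2} = 17^{2} = 289$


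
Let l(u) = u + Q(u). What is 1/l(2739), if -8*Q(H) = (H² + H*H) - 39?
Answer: -8/14982291 ≈ -5.3396e-7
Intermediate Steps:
Q(H) = 39/8 - H²/4 (Q(H) = -((H² + H*H) - 39)/8 = -((H² + H²) - 39)/8 = -(2*H² - 39)/8 = -(-39 + 2*H²)/8 = 39/8 - H²/4)
l(u) = 39/8 + u - u²/4 (l(u) = u + (39/8 - u²/4) = 39/8 + u - u²/4)
1/l(2739) = 1/(39/8 + 2739 - ¼*2739²) = 1/(39/8 + 2739 - ¼*7502121) = 1/(39/8 + 2739 - 7502121/4) = 1/(-14982291/8) = -8/14982291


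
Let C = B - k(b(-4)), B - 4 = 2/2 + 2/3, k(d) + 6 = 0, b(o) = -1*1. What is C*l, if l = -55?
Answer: -1925/3 ≈ -641.67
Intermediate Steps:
b(o) = -1
k(d) = -6 (k(d) = -6 + 0 = -6)
B = 17/3 (B = 4 + (2/2 + 2/3) = 4 + (2*(½) + 2*(⅓)) = 4 + (1 + ⅔) = 4 + 5/3 = 17/3 ≈ 5.6667)
C = 35/3 (C = 17/3 - 1*(-6) = 17/3 + 6 = 35/3 ≈ 11.667)
C*l = (35/3)*(-55) = -1925/3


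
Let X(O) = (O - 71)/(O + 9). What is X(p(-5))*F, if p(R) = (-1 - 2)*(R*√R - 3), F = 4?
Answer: 4/161 + 1600*I*√5/483 ≈ 0.024845 + 7.4073*I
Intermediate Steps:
p(R) = 9 - 3*R^(3/2) (p(R) = -3*(R^(3/2) - 3) = -3*(-3 + R^(3/2)) = 9 - 3*R^(3/2))
X(O) = (-71 + O)/(9 + O)
X(p(-5))*F = ((-71 + (9 - (-15)*I*√5))/(9 + (9 - (-15)*I*√5)))*4 = ((-71 + (9 + 15*I*√5))/(9 + (9 + 15*I*√5)))*4 = ((-62 + 15*I*√5)/(18 + 15*I*√5))*4 = 4*(-62 + 15*I*√5)/(18 + 15*I*√5)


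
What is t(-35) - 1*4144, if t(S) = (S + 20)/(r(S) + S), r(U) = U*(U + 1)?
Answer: -319089/77 ≈ -4144.0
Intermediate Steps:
r(U) = U*(1 + U)
t(S) = (20 + S)/(S + S*(1 + S)) (t(S) = (S + 20)/(S*(1 + S) + S) = (20 + S)/(S + S*(1 + S)))
t(-35) - 1*4144 = (20 - 35)/((-35)*(2 - 35)) - 1*4144 = -1/35*(-15)/(-33) - 4144 = -1/35*(-1/33)*(-15) - 4144 = -1/77 - 4144 = -319089/77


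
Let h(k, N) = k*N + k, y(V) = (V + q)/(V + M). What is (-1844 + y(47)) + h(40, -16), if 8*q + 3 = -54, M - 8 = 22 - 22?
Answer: -97731/40 ≈ -2443.3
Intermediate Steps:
M = 8 (M = 8 + (22 - 22) = 8 + 0 = 8)
q = -57/8 (q = -3/8 + (⅛)*(-54) = -3/8 - 27/4 = -57/8 ≈ -7.1250)
y(V) = (-57/8 + V)/(8 + V) (y(V) = (V - 57/8)/(V + 8) = (-57/8 + V)/(8 + V))
h(k, N) = k + N*k (h(k, N) = N*k + k = k + N*k)
(-1844 + y(47)) + h(40, -16) = (-1844 + (-57/8 + 47)/(8 + 47)) + 40*(1 - 16) = (-1844 + (319/8)/55) + 40*(-15) = (-1844 + (1/55)*(319/8)) - 600 = (-1844 + 29/40) - 600 = -73731/40 - 600 = -97731/40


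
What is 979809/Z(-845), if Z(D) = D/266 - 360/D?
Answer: -44046333786/123653 ≈ -3.5621e+5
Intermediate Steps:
Z(D) = -360/D + D/266 (Z(D) = D*(1/266) - 360/D = D/266 - 360/D = -360/D + D/266)
979809/Z(-845) = 979809/(-360/(-845) + (1/266)*(-845)) = 979809/(-360*(-1/845) - 845/266) = 979809/(72/169 - 845/266) = 979809/(-123653/44954) = 979809*(-44954/123653) = -44046333786/123653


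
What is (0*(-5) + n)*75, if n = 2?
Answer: 150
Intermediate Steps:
(0*(-5) + n)*75 = (0*(-5) + 2)*75 = (0 + 2)*75 = 2*75 = 150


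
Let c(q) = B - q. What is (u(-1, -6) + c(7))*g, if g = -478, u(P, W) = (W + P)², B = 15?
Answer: -27246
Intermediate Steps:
u(P, W) = (P + W)²
c(q) = 15 - q
(u(-1, -6) + c(7))*g = ((-1 - 6)² + (15 - 1*7))*(-478) = ((-7)² + (15 - 7))*(-478) = (49 + 8)*(-478) = 57*(-478) = -27246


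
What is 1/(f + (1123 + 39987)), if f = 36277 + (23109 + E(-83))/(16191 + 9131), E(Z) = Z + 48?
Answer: 12661/979808344 ≈ 1.2922e-5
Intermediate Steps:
E(Z) = 48 + Z
f = 459314634/12661 (f = 36277 + (23109 + (48 - 83))/(16191 + 9131) = 36277 + (23109 - 35)/25322 = 36277 + 23074*(1/25322) = 36277 + 11537/12661 = 459314634/12661 ≈ 36278.)
1/(f + (1123 + 39987)) = 1/(459314634/12661 + (1123 + 39987)) = 1/(459314634/12661 + 41110) = 1/(979808344/12661) = 12661/979808344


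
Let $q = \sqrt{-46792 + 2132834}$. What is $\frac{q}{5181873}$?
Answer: $\frac{\sqrt{2086042}}{5181873} \approx 0.00027872$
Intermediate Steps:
$q = \sqrt{2086042} \approx 1444.3$
$\frac{q}{5181873} = \frac{\sqrt{2086042}}{5181873}$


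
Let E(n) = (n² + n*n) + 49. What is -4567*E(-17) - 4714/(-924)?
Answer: -1322938801/462 ≈ -2.8635e+6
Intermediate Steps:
E(n) = 49 + 2*n² (E(n) = (n² + n²) + 49 = 2*n² + 49 = 49 + 2*n²)
-4567*E(-17) - 4714/(-924) = -4567/(1/(49 + 2*(-17)²)) - 4714/(-924) = -4567/(1/(49 + 2*289)) - 4714*(-1/924) = -4567/(1/(49 + 578)) + 2357/462 = -4567/(1/627) + 2357/462 = -4567/1/627 + 2357/462 = -4567*627 + 2357/462 = -2863509 + 2357/462 = -1322938801/462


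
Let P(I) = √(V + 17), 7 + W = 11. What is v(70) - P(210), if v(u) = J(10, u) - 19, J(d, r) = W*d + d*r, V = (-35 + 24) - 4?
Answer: 721 - √2 ≈ 719.59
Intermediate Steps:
W = 4 (W = -7 + 11 = 4)
V = -15 (V = -11 - 4 = -15)
J(d, r) = 4*d + d*r
P(I) = √2 (P(I) = √(-15 + 17) = √2)
v(u) = 21 + 10*u (v(u) = 10*(4 + u) - 19 = (40 + 10*u) - 19 = 21 + 10*u)
v(70) - P(210) = (21 + 10*70) - √2 = (21 + 700) - √2 = 721 - √2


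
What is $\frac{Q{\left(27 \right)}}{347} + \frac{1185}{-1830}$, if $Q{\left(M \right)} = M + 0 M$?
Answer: $- \frac{24119}{42334} \approx -0.56973$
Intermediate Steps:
$Q{\left(M \right)} = M$ ($Q{\left(M \right)} = M + 0 = M$)
$\frac{Q{\left(27 \right)}}{347} + \frac{1185}{-1830} = \frac{27}{347} + \frac{1185}{-1830} = 27 \cdot \frac{1}{347} + 1185 \left(- \frac{1}{1830}\right) = \frac{27}{347} - \frac{79}{122} = - \frac{24119}{42334}$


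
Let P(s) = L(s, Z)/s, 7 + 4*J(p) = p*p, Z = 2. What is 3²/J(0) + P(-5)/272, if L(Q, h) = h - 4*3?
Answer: -4889/952 ≈ -5.1355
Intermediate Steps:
J(p) = -7/4 + p²/4 (J(p) = -7/4 + (p*p)/4 = -7/4 + p²/4)
L(Q, h) = -12 + h (L(Q, h) = h - 12 = -12 + h)
P(s) = -10/s (P(s) = (-12 + 2)/s = -10/s)
3²/J(0) + P(-5)/272 = 3²/(-7/4 + (¼)*0²) - 10/(-5)/272 = 9/(-7/4 + (¼)*0) - 10*(-⅕)*(1/272) = 9/(-7/4 + 0) + 2*(1/272) = 9/(-7/4) + 1/136 = 9*(-4/7) + 1/136 = -36/7 + 1/136 = -4889/952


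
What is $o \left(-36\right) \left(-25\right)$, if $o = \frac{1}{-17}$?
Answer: $- \frac{900}{17} \approx -52.941$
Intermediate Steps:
$o = - \frac{1}{17} \approx -0.058824$
$o \left(-36\right) \left(-25\right) = \left(- \frac{1}{17}\right) \left(-36\right) \left(-25\right) = \frac{36}{17} \left(-25\right) = - \frac{900}{17}$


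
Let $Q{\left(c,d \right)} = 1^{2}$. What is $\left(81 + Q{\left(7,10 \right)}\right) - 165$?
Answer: $-83$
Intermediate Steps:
$Q{\left(c,d \right)} = 1$
$\left(81 + Q{\left(7,10 \right)}\right) - 165 = \left(81 + 1\right) - 165 = 82 - 165 = -83$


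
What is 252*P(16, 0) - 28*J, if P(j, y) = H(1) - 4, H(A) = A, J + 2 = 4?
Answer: -812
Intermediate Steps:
J = 2 (J = -2 + 4 = 2)
P(j, y) = -3 (P(j, y) = 1 - 4 = -3)
252*P(16, 0) - 28*J = 252*(-3) - 28*2 = -756 - 56 = -812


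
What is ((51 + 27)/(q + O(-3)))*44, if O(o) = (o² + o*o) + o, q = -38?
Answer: -3432/23 ≈ -149.22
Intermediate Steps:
O(o) = o + 2*o² (O(o) = (o² + o²) + o = 2*o² + o = o + 2*o²)
((51 + 27)/(q + O(-3)))*44 = ((51 + 27)/(-38 - 3*(1 + 2*(-3))))*44 = (78/(-38 - 3*(1 - 6)))*44 = (78/(-38 - 3*(-5)))*44 = (78/(-38 + 15))*44 = (78/(-23))*44 = (78*(-1/23))*44 = -78/23*44 = -3432/23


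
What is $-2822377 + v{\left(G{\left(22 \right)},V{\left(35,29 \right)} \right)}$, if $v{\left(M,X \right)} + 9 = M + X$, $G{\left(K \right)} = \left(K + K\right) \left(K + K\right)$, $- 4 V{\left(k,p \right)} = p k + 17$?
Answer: $-2820708$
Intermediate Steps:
$V{\left(k,p \right)} = - \frac{17}{4} - \frac{k p}{4}$ ($V{\left(k,p \right)} = - \frac{p k + 17}{4} = - \frac{k p + 17}{4} = - \frac{17 + k p}{4} = - \frac{17}{4} - \frac{k p}{4}$)
$G{\left(K \right)} = 4 K^{2}$ ($G{\left(K \right)} = 2 K 2 K = 4 K^{2}$)
$v{\left(M,X \right)} = -9 + M + X$ ($v{\left(M,X \right)} = -9 + \left(M + X\right) = -9 + M + X$)
$-2822377 + v{\left(G{\left(22 \right)},V{\left(35,29 \right)} \right)} = -2822377 - \left(\frac{53}{4} - 1936 + \frac{1015}{4}\right) = -2822377 - -1669 = -2822377 + 1669 = -2820708$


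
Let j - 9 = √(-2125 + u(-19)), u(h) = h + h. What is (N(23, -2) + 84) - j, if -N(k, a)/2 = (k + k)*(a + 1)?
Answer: 167 - I*√2163 ≈ 167.0 - 46.508*I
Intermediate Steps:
u(h) = 2*h
N(k, a) = -4*k*(1 + a) (N(k, a) = -2*(k + k)*(a + 1) = -2*2*k*(1 + a) = -4*k*(1 + a))
j = 9 + I*√2163 (j = 9 + √(-2125 + 2*(-19)) = 9 + √(-2125 - 38) = 9 + √(-2163) = 9 + I*√2163 ≈ 9.0 + 46.508*I)
(N(23, -2) + 84) - j = (-4*23*(1 - 2) + 84) - (9 + I*√2163) = (-4*23*(-1) + 84) + (-9 - I*√2163) = (92 + 84) + (-9 - I*√2163) = 176 + (-9 - I*√2163) = 167 - I*√2163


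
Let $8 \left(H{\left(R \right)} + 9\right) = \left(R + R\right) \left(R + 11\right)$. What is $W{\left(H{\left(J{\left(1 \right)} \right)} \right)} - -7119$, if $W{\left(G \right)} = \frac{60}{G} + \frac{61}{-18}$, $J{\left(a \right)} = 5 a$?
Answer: $\frac{1409971}{198} \approx 7121.1$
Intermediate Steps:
$H{\left(R \right)} = -9 + \frac{R \left(11 + R\right)}{4}$ ($H{\left(R \right)} = -9 + \frac{\left(R + R\right) \left(R + 11\right)}{8} = -9 + \frac{2 R \left(11 + R\right)}{8} = -9 + \frac{R \left(11 + R\right)}{4}$)
$W{\left(G \right)} = - \frac{61}{18} + \frac{60}{G}$ ($W{\left(G \right)} = \frac{60}{G} + 61 \left(- \frac{1}{18}\right) = \frac{60}{G} - \frac{61}{18} = - \frac{61}{18} + \frac{60}{G}$)
$W{\left(H{\left(J{\left(1 \right)} \right)} \right)} - -7119 = \left(- \frac{61}{18} + \frac{60}{-9 + \frac{\left(5 \cdot 1\right)^{2}}{4} + \frac{11 \cdot 5 \cdot 1}{4}}\right) - -7119 = \left(- \frac{61}{18} + \frac{60}{-9 + \frac{5^{2}}{4} + \frac{11}{4} \cdot 5}\right) + 7119 = \left(- \frac{61}{18} + \frac{60}{-9 + \frac{1}{4} \cdot 25 + \frac{55}{4}}\right) + 7119 = \left(- \frac{61}{18} + \frac{60}{-9 + \frac{25}{4} + \frac{55}{4}}\right) + 7119 = \left(- \frac{61}{18} + \frac{60}{11}\right) + 7119 = \frac{409}{198} + 7119 = \frac{1409971}{198}$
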